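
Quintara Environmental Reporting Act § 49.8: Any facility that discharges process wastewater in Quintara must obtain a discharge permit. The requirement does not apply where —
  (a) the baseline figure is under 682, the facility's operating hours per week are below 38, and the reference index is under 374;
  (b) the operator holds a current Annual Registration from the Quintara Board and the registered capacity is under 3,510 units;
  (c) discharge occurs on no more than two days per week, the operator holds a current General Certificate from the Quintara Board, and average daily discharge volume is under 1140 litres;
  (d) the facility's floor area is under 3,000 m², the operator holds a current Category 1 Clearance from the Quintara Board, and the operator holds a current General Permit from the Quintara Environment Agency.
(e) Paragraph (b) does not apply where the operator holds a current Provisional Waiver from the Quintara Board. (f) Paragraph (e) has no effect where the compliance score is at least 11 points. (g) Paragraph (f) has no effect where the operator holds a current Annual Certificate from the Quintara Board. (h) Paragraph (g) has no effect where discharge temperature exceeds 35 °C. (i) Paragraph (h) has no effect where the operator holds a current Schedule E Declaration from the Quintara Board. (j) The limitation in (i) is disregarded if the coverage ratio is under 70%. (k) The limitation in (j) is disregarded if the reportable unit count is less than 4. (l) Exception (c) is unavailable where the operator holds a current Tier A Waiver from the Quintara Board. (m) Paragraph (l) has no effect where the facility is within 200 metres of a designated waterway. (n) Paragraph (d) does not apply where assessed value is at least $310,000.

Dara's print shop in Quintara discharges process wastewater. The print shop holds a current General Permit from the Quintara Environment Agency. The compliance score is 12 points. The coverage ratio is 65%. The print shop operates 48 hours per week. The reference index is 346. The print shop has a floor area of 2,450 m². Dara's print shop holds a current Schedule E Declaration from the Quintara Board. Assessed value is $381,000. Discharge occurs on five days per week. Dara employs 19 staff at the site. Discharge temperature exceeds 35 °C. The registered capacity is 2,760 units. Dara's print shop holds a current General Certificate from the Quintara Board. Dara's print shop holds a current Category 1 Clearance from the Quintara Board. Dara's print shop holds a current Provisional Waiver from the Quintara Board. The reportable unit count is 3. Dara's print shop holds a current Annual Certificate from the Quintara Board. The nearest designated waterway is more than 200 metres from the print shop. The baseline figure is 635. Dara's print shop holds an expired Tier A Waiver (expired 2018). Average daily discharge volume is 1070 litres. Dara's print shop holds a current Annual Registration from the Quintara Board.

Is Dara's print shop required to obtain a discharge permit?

Yes — Dara's print shop must obtain a discharge permit.

Exception (a) does not apply: the facility's operating hours per week are 48, not below 38.
Exception (b): a current Annual Registration is held; the registered capacity is 2,760 units, under the 3,510 units limit — every condition holds. Turning to paragraphs (e)–(k): (e) operates against (b): a current Provisional Waiver is held. (f) applies (the compliance score is 12 points, meeting the 11 points threshold), but is overridden by (g): (g) operates against (f): a current Annual Certificate is held. (h) would limit (g) — discharge temperature exceeds 35 °C — but (i) sets (h) aside: (i) is engaged — a current Schedule E Declaration is held. (j) would limit (i) — the coverage ratio is 65%, under the 70% limit — but (k) sets (j) aside: (k) is triggered — the reportable unit count is 3, less than the 4 limit. So (b) is unavailable.
Exception (c) fails — discharge occurs on five days per week.
Exception (d): the facility's floor area is 2,450 m², under the 3,000 m² limit; a current Category 1 Clearance is held; a current General Permit is held — every condition holds. But applying paragraph (n): (n) operates against (d): assessed value is $381,000, meeting the $310,000 threshold. (d) is therefore removed.
No exception applies. The general rule governs.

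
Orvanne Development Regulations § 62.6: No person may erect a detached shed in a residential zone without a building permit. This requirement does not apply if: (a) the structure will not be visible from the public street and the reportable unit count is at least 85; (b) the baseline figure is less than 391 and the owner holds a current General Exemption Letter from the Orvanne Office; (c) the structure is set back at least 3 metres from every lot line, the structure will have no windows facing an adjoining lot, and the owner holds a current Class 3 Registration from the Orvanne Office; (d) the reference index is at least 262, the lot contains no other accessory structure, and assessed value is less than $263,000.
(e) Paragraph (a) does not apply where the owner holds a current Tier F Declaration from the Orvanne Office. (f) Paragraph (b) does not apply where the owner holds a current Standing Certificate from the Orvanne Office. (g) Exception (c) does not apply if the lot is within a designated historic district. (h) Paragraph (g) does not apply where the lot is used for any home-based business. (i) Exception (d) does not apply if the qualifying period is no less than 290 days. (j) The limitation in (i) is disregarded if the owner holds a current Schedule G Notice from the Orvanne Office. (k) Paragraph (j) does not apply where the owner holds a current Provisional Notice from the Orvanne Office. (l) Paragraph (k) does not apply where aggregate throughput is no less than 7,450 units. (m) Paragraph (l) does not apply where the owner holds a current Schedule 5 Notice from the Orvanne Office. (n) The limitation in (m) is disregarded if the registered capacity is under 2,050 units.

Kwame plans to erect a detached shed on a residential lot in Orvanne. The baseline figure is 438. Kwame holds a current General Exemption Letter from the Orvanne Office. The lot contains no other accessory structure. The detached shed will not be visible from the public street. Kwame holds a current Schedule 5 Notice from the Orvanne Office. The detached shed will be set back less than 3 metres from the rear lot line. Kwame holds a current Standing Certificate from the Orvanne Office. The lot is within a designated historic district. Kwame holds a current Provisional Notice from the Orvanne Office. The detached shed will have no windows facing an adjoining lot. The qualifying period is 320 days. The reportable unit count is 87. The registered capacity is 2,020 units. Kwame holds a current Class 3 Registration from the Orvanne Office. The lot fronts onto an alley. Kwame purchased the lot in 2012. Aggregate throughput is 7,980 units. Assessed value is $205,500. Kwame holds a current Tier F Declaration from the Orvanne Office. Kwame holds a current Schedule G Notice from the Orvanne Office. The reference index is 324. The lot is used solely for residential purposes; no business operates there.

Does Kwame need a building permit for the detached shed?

Exception (a) is satisfied on its face — the structure will not be visible from the street; the reportable unit count is 87, meeting the 85 threshold. But: (e) is triggered — a current Tier F Declaration is held. (a) is therefore removed.
Exception (b) does not apply: the baseline figure is 438, not less than 391.
Exception (c) requires that the structure is set back at least 3 metres from every lot line; but the rear setback is under 3 m, so (c) is unavailable.
Exception (d) is satisfied on its face — the reference index is 324, meeting the 262 threshold; the lot has no other accessory structure; assessed value is $205,500, less than the $263,000 limit. As to paragraphs (i)–(n): (i) would limit (d) — the qualifying period is 320 days, meeting the 290 days threshold — but (j) sets (i) aside: (j) operates against (i): a current Schedule G Notice is held. (k) is engaged (a current Provisional Notice is held), but is itself disapplied by (l): (l) operates — aggregate throughput is 7,980 units, meeting the 7,450 units threshold. (m) applies (a current Schedule 5 Notice is held), but yields to (n): (n) is engaged — the registered capacity is 2,020 units, under the 2,050 units limit. So (d) applies.

No — exception (d) applies; Kwame does not need a building permit.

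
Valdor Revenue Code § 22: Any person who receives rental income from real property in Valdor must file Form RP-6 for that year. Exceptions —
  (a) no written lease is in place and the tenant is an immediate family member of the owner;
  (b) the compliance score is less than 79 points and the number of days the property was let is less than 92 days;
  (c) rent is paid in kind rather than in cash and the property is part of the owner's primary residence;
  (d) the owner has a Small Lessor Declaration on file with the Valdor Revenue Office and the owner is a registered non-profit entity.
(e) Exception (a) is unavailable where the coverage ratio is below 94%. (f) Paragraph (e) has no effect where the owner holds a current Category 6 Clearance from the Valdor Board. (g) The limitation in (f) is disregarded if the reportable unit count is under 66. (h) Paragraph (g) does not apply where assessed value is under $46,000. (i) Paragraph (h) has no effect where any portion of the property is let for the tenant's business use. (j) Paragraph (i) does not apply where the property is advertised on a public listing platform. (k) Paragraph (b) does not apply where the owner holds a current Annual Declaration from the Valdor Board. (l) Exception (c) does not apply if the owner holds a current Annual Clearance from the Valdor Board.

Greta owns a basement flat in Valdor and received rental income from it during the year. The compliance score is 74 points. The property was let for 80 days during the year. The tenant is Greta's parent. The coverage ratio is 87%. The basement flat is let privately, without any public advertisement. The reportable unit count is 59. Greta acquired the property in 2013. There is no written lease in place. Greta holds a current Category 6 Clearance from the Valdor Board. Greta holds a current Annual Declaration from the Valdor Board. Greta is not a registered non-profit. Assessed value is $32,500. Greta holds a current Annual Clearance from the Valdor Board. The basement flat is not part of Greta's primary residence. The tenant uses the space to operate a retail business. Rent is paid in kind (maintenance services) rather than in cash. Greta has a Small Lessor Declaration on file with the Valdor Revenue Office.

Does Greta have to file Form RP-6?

Yes — Greta must file Form RP-6.

All of (a)'s requirements are met (there is no written lease; the tenant is an immediate family member). But applying paragraphs (e)–(j): (e) operates — the coverage ratio is 87%, below the 94% limit. (f) is triggered (a current Category 6 Clearance is held), but is displaced by (g): (g) is engaged — the reportable unit count is 59, under the 66 limit. (h) would limit (g) — assessed value is $32,500, under the $46,000 limit — but (i) sets (h) aside: (i) operates against (h): the space is let for business use. (j), which would lift (i), does not operate here — the property is let privately without advertisement. So (a) is unavailable.
All of (b)'s requirements are met (the compliance score is 74 points, less than the 79 points limit; the number of days the property was let is 80 days, less than the 92 days limit). However, paragraph (k) must be considered: (k) is engaged — a current Annual Declaration is held. (b) is therefore removed.
Exception (c) does not apply: the basement flat is not part of the primary residence.
Exception (d) fails — Greta is not a registered non-profit.
No exception displaces § 22.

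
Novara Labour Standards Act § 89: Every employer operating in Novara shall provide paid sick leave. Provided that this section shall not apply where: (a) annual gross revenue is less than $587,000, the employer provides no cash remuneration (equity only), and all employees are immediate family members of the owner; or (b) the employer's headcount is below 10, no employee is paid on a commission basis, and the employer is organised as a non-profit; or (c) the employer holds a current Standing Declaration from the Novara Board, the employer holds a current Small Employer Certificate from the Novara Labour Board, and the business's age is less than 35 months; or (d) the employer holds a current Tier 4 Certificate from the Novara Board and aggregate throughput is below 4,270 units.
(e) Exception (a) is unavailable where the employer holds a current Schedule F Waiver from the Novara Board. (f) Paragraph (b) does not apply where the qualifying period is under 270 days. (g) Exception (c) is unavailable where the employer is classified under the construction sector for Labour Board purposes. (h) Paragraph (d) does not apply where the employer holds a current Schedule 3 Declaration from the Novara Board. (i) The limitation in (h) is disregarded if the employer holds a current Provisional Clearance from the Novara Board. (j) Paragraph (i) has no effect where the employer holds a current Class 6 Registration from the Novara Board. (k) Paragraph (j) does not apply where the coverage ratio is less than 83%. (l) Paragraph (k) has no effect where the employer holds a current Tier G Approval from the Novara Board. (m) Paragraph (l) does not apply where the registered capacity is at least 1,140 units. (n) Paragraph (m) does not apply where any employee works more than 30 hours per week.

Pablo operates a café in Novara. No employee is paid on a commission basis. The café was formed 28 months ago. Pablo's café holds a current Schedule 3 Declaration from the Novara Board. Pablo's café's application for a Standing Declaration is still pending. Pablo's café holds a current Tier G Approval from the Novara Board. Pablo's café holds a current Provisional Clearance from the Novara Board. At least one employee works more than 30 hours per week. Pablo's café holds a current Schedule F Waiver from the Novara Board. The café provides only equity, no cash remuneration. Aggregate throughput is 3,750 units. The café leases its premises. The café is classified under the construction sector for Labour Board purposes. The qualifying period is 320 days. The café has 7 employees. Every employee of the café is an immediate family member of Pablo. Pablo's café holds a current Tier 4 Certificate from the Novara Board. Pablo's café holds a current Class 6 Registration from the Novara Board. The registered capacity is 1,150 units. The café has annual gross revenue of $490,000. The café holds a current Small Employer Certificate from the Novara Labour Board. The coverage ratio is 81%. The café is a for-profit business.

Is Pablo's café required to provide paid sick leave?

Exception (a) is satisfied on its face — annual gross revenue is $490,000, less than the $587,000 limit; remuneration is equity-only; every employee is an immediate family member. However, paragraph (e) must be considered: (e) operates against (a): a current Schedule F Waiver is held. (a) is therefore removed.
Exception (b) fails — the employer is for-profit.
Exception (c) fails — the Standing Declaration is not current.
All of (d)'s requirements are met (a current Tier 4 Certificate is held; aggregate throughput is 3,750 units, below the 4,270 units limit). But applying paragraphs (h)–(n): (h) applies — a current Schedule 3 Declaration is held. (i) applies (a current Provisional Clearance is held), but is displaced by (j): (j) operates against (i): a current Class 6 Registration is held. (k) is engaged (the coverage ratio is 81%, less than the 83% limit), but is displaced by (l): (l) applies — a current Tier G Approval is held. (m) applies (the registered capacity is 1,150 units, meeting the 1,140 units threshold), but is set aside by (n): (n) operates against (m): at least one employee exceeds 30 hours/week. Exception (d) does not apply.
None of the exceptions is available; § 89 applies in full.

Yes — Pablo's café must provide paid sick leave.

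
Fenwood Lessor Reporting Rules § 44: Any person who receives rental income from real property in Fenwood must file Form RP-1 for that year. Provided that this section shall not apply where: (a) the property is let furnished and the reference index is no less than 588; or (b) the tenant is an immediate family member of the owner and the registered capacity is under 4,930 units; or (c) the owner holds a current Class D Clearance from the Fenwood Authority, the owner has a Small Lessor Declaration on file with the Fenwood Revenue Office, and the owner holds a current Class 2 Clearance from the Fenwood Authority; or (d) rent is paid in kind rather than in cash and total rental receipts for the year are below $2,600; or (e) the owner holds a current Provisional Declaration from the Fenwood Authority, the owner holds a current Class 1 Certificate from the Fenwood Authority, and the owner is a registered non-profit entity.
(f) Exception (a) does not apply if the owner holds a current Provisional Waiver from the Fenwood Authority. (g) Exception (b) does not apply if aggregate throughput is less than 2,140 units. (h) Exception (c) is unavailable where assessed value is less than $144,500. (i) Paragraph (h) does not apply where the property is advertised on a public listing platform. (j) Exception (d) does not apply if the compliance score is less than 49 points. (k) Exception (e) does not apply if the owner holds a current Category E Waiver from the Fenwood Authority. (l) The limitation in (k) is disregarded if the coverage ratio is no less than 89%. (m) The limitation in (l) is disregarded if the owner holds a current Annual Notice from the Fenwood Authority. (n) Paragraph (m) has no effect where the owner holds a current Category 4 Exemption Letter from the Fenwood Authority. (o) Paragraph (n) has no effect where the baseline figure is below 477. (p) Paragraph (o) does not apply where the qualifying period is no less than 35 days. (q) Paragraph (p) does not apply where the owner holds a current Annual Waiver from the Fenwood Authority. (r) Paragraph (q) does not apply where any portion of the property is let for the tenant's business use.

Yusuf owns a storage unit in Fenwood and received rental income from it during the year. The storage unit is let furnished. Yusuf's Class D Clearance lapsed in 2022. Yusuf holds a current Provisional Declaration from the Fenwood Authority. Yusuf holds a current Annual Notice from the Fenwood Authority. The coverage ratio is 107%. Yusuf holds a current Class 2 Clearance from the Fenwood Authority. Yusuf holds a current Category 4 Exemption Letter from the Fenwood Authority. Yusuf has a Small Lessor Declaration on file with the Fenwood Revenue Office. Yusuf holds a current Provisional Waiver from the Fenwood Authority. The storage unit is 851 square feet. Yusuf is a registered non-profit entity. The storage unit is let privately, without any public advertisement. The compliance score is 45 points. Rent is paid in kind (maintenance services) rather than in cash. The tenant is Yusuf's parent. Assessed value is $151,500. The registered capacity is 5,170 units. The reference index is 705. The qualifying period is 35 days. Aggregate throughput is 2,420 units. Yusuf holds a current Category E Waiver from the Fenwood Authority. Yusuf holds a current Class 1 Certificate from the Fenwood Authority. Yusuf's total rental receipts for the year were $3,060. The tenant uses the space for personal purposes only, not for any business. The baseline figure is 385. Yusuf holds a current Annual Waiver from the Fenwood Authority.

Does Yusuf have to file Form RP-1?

Yes — Yusuf must file Form RP-1.

All of (a)'s requirements are met (the property is let furnished; the reference index is 705, meeting the 588 threshold). However, paragraph (f) must be considered: (f) is triggered — a current Provisional Waiver is held. So (a) is unavailable.
Exception (b) requires that the registered capacity is under 4,930 units; but the registered capacity is 5,170 units, not under 4,930 units, so (b) is unavailable.
Exception (c) fails — no current Class D Clearance is held.
Exception (d) requires that total rental receipts for the year are below $2,600; but total rental receipts for the year are $3,060, not below $2,600, so (d) is unavailable.
Exception (e) is satisfied on its face — a current Provisional Declaration is held; a current Class 1 Certificate is held; Yusuf is a registered non-profit. Turning to paragraphs (k)–(r): (k) operates — a current Category E Waiver is held. (l) operates (the coverage ratio is 107%, meeting the 89% threshold), but is set aside by (m): (m) operates against (l): a current Annual Notice is held. (n) would limit (m) — a current Category 4 Exemption Letter is held — but (o) sets (n) aside: (o) operates against (n): the baseline figure is 385, below the 477 limit. (p) is engaged (the qualifying period is 35 days, meeting the 35 days threshold), but is set aside by (q): (q) operates against (p): a current Annual Waiver is held. (r), which would lift (q), does not operate here — the space is used for personal purposes only. (e) is therefore removed.
No exception displaces § 44.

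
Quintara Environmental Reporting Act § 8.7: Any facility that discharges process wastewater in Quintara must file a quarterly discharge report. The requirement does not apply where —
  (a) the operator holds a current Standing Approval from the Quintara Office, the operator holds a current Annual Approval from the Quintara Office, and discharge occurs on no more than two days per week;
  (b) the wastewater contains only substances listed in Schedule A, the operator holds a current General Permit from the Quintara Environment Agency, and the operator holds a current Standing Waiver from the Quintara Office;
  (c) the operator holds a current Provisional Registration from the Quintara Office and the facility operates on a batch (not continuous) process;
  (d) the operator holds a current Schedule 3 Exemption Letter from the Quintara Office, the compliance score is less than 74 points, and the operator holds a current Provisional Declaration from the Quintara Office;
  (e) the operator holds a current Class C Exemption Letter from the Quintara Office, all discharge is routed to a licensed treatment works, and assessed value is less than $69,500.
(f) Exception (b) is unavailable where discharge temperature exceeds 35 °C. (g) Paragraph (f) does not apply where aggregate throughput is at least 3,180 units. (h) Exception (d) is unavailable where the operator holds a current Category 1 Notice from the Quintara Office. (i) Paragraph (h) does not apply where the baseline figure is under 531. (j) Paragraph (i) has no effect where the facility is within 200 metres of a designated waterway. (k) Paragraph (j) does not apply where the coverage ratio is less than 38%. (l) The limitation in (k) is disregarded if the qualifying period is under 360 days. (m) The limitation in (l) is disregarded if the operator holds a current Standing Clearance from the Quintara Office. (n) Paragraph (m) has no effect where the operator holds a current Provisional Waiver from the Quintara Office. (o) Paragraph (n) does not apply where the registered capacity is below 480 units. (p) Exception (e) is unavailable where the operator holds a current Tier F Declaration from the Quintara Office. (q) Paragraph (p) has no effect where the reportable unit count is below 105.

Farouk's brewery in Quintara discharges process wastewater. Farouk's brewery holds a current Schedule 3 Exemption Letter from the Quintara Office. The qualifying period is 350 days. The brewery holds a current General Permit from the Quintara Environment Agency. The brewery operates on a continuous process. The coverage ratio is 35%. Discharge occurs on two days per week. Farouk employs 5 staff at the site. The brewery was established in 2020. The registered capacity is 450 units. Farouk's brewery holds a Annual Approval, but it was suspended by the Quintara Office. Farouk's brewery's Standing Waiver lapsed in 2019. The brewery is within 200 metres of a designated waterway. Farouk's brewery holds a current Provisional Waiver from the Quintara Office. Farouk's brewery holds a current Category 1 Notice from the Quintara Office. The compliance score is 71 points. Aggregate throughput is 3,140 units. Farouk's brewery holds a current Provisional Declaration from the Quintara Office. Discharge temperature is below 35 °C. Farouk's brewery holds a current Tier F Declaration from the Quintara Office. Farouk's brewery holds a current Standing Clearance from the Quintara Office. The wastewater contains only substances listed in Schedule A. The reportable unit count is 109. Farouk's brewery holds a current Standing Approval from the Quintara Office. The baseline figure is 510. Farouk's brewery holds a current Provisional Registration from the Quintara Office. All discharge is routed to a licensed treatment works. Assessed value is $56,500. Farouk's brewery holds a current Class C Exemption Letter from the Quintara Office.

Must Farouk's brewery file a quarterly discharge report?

Exception (a) fails — the Annual Approval is not current.
Exception (b) does not apply: the Standing Waiver is not current.
Exception (c) requires that the facility operates on a batch (not continuous) process; but the facility operates on a continuous process, so (c) is unavailable.
Exception (d)'s conditions are all satisfied: a current Schedule 3 Exemption Letter is held; the compliance score is 71 points, less than the 74 points limit; a current Provisional Declaration is held. Considering the limiting provisions: (h) is triggered (a current Category 1 Notice is held), but is itself disapplied by (i): (i) is triggered — the baseline figure is 510, under the 531 limit. (j) is triggered (the brewery is within 200 m of a designated waterway), but is itself disapplied by (k): (k) applies — the coverage ratio is 35%, less than the 38% limit. (l) would limit (k) — the qualifying period is 350 days, under the 360 days limit — but (m) sets (l) aside: (m) is engaged — a current Standing Clearance is held. (n) would limit (m) — a current Provisional Waiver is held — but (o) sets (n) aside: (o) operates — the registered capacity is 450 units, below the 480 units limit. (d) remains available.
Exception (e)'s conditions are all satisfied: a current Class C Exemption Letter is held; discharge is routed to a licensed treatment works; assessed value is $56,500, less than the $69,500 limit. Turning to paragraphs (p)–(q): (p) is triggered — a current Tier F Declaration is held. (q) is inapplicable (the reportable unit count is 109, not below 105), so (p) stands. Exception (e) does not apply.

No — exception (d) applies; Farouk's brewery is not required to file a quarterly discharge report.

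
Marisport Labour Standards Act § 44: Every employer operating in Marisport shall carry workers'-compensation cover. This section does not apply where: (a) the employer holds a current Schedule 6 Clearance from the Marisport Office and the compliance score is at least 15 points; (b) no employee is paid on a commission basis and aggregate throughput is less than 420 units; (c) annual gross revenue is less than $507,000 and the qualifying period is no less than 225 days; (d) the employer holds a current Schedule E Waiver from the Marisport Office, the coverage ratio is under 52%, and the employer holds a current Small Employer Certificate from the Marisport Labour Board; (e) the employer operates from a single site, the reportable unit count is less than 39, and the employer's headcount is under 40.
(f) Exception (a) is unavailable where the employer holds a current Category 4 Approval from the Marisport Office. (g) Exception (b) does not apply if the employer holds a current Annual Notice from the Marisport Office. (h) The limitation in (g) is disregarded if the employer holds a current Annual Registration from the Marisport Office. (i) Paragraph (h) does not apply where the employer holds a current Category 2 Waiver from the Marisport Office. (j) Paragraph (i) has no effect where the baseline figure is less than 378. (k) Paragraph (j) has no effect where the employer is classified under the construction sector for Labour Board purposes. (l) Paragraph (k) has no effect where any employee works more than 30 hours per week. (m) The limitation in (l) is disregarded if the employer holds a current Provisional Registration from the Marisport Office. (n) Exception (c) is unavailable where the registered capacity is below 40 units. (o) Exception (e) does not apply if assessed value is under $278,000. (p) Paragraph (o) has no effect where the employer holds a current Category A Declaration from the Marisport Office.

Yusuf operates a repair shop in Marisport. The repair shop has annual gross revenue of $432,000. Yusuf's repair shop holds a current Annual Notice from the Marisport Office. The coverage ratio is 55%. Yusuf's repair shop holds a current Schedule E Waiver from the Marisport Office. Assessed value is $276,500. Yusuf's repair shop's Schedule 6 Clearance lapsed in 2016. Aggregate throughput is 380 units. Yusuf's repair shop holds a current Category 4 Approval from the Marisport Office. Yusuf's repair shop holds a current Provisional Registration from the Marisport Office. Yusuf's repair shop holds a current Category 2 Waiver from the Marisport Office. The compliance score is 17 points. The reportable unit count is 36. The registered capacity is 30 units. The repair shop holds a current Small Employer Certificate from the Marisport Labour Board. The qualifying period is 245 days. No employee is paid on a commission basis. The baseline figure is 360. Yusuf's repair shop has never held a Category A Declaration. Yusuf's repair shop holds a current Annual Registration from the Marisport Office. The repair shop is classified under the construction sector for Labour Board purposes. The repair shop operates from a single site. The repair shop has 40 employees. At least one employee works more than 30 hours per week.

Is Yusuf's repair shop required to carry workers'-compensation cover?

Yes — Yusuf's repair shop must carry workers'-compensation cover.

Exception (a) does not apply: the Schedule 6 Clearance is not current.
Exception (b)'s conditions are all satisfied: no employee is paid on commission; aggregate throughput is 380 units, less than the 420 units limit. But: (g) is triggered — a current Annual Notice is held. (h) applies (a current Annual Registration is held), but is overridden by (i): (i) operates against (h): a current Category 2 Waiver is held. (j) applies (the baseline figure is 360, less than the 378 limit), but is displaced by (k): (k) is triggered — the repair shop is classified under the construction sector. (l) would limit (k) — at least one employee exceeds 30 hours/week — but (m) sets (l) aside: (m) operates against (l): a current Provisional Registration is held. So (b) is unavailable.
All of (c)'s requirements are met (annual gross revenue is $432,000, less than the $507,000 limit; the qualifying period is 245 days, meeting the 225 days threshold). But applying paragraph (n): (n) operates against (c): the registered capacity is 30 units, below the 40 units limit. Exception (c) does not apply.
Exception (d) fails — the coverage ratio is 55%, not under 52%.
Exception (e) does not apply: the employer's headcount is 40, not under 40.
No exception displaces § 44.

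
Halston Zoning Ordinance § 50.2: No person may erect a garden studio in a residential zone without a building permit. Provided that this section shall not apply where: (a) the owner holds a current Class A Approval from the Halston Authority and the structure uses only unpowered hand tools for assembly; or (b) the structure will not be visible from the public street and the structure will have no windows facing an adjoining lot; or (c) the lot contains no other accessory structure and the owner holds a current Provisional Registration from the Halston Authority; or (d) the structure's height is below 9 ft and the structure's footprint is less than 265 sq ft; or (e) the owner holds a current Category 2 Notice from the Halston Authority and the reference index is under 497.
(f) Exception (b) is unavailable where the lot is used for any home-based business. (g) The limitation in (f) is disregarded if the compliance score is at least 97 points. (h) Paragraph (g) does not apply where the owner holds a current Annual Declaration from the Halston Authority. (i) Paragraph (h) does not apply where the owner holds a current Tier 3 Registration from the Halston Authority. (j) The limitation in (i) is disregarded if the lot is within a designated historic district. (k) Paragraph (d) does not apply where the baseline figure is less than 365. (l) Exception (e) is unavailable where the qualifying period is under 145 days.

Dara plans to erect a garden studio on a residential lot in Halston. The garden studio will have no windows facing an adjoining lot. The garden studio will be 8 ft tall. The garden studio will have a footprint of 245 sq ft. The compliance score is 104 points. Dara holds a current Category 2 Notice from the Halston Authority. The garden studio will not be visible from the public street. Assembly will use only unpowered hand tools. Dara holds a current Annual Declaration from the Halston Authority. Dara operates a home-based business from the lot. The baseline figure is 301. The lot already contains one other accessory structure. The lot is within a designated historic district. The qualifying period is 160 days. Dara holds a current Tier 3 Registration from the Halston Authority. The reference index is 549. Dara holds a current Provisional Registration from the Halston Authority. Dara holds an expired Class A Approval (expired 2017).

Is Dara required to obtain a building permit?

Exception (a) fails — no current Class A Approval is held.
All of (b)'s requirements are met (the structure will not be visible from the street; no windows face an adjoining lot). But applying paragraphs (f)–(j): (f) applies — a home-based business operates on the lot. (g) operates (the compliance score is 104 points, meeting the 97 points threshold), but is overridden by (h): (h) applies — a current Annual Declaration is held. (i) is engaged (a current Tier 3 Registration is held), but is displaced by (j): (j) is engaged — the lot is in a historic district. Exception (b) does not apply.
Exception (c) fails — the lot already has another accessory structure.
Exception (d) is satisfied on its face — the structure's height is 8 ft, below the 9 ft limit; the structure's footprint is 245 sq ft, less than the 265 sq ft limit. But applying paragraph (k): (k) operates against (d): the baseline figure is 301, less than the 365 limit. Exception (d) does not apply.
Exception (e) does not apply: the reference index is 549, not under 497.
Every exception is unavailable, so the rule governs.

Yes — Dara must obtain a building permit.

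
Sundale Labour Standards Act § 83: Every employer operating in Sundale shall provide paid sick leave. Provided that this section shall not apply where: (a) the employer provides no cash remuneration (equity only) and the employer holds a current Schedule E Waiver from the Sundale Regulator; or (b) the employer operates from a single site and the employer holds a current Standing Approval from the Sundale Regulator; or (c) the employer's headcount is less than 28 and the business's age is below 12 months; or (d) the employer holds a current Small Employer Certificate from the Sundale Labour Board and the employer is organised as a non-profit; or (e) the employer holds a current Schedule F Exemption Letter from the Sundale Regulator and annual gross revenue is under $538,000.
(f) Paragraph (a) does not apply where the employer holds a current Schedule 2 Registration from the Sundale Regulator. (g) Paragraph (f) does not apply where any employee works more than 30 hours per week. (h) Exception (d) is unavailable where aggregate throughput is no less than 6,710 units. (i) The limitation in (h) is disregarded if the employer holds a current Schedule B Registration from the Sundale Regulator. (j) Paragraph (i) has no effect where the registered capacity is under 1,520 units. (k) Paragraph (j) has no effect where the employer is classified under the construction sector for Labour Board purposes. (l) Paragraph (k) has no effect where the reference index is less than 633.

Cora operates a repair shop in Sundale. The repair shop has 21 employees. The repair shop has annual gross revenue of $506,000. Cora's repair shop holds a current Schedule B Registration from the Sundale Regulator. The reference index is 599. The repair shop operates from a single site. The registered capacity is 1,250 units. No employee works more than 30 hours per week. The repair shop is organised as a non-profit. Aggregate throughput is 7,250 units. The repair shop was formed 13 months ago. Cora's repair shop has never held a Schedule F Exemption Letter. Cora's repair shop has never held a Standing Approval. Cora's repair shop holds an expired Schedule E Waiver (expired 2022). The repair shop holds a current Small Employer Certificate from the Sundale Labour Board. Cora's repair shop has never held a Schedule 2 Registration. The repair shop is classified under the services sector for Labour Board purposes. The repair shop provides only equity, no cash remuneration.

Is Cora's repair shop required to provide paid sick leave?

Yes — Cora's repair shop must provide paid sick leave.

Exception (a) does not apply: there is no Schedule E Waiver in force.
Exception (b) does not apply: no current Standing Approval is held.
Exception (c) fails — the business's age is 13 months, not below 12 months.
Exception (d) is satisfied on its face — a current Small Employer Certificate is held; the employer is a non-profit. But: (h) operates against (d): aggregate throughput is 7,250 units, meeting the 6,710 units threshold. (i) would limit (h) — a current Schedule B Registration is held — but (j) sets (i) aside: (j) operates against (i): the registered capacity is 1,250 units, under the 1,520 units limit. (k) is not triggered (the repair shop is classified under the services sector), so (j) stands. Exception (d) does not apply.
Exception (e) requires that the employer holds a current Schedule F Exemption Letter from the Sundale Regulator; but there is no Schedule F Exemption Letter in force, so (e) is unavailable.
None of the exceptions is available; § 83 applies in full.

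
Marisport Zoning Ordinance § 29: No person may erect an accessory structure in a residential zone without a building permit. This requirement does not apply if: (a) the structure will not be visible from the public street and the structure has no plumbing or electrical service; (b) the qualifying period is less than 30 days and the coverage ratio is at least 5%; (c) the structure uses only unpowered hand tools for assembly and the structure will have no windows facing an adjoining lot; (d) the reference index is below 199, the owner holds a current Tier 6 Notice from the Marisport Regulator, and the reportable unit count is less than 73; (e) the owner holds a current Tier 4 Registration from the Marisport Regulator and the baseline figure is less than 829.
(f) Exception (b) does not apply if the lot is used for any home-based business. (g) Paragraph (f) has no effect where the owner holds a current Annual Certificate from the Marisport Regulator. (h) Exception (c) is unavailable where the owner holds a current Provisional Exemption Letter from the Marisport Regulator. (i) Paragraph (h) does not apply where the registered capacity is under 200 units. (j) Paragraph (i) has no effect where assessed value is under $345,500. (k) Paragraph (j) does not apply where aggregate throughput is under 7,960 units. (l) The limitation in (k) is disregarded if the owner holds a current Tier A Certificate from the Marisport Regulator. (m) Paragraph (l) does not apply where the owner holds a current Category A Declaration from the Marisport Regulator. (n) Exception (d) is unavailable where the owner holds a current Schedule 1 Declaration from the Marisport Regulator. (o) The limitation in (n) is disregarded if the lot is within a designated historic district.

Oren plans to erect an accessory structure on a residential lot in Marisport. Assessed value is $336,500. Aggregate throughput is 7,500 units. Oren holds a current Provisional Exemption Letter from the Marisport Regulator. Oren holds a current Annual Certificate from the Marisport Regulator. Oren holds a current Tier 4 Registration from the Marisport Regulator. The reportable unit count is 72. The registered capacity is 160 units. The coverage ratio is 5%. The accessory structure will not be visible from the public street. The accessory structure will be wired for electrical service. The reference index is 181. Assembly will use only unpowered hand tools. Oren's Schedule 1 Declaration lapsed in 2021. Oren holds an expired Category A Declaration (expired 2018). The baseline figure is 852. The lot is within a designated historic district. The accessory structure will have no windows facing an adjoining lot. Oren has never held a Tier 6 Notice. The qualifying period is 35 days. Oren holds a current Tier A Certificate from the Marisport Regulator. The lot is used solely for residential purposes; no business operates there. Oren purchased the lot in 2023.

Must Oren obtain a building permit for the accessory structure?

Yes — Oren must obtain a building permit.

Exception (a) does not apply: electrical service is planned.
Exception (b) fails — the qualifying period is 35 days, not less than 30 days.
All of (c)'s requirements are met (assembly uses only hand tools; no windows face an adjoining lot). Turning to paragraphs (h)–(m): (h) operates against (c): a current Provisional Exemption Letter is held. (i) is triggered (the registered capacity is 160 units, under the 200 units limit), but is itself disapplied by (j): (j) operates against (i): assessed value is $336,500, under the $345,500 limit. (k) is engaged (aggregate throughput is 7,500 units, under the 7,960 units limit), but yields to (l): (l) operates against (k): a current Tier A Certificate is held. (m) is inapplicable (no current Category A Declaration is held), so (l) stands. (c) is therefore removed.
Exception (d) requires that the owner holds a current Tier 6 Notice from the Marisport Regulator; but there is no Tier 6 Notice in force, so (d) is unavailable.
Exception (e) requires that the baseline figure is less than 829; but the baseline figure is 852, not less than 829, so (e) is unavailable.
No exception is made out. Oren falls within the general rule.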